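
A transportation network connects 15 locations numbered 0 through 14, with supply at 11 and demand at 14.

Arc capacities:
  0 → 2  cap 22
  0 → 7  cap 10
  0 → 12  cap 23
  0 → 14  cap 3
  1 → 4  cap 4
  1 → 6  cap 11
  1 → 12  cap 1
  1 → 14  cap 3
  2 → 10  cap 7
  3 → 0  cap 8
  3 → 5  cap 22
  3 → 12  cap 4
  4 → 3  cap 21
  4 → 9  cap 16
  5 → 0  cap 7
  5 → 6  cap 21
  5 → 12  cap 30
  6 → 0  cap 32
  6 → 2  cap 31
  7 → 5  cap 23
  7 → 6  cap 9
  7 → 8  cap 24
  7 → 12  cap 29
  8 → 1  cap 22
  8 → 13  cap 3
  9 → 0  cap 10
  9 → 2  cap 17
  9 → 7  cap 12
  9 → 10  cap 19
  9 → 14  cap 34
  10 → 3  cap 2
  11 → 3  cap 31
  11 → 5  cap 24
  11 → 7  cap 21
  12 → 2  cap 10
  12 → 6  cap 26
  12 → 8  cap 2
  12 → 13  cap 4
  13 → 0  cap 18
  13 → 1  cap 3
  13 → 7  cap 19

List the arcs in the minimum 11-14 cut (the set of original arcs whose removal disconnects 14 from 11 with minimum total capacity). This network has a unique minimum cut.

Min-cut arcs: {(0,14), (1,4), (1,14)} (total capacity 10)

augment #1: 11→3→0→14 push 3
augment #2: 11→7→8→1→14 push 3
augment #3: 11→7→8→1→4→9→14 push 4
max flow = 10; residual-reachable set from 11 gives S-side
cut edges (S→T): {(0,14), (1,4), (1,14)} total cap 10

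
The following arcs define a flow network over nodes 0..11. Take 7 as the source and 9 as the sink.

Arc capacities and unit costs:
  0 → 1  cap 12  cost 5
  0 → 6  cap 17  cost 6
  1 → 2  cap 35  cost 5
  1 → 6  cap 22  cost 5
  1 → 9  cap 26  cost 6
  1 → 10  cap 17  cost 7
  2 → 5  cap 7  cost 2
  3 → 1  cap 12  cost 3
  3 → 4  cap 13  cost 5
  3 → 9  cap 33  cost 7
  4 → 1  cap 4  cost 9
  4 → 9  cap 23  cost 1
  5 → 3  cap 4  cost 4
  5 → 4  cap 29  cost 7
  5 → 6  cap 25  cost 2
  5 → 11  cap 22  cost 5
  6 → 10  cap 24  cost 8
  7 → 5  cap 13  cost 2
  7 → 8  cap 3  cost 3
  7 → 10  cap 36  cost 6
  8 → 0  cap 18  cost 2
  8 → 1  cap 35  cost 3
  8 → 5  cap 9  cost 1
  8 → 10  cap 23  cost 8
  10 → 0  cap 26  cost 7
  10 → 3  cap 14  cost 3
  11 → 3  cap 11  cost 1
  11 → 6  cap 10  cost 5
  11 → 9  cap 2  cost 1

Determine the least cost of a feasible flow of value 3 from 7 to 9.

Minimum cost for 3 units: 26

shortest-cost path #1: 7→5→11→9 push 2 @ unit cost 8 (adds 16)
shortest-cost path #2: 7→5→4→9 push 1 @ unit cost 10 (adds 10)
total cost = 26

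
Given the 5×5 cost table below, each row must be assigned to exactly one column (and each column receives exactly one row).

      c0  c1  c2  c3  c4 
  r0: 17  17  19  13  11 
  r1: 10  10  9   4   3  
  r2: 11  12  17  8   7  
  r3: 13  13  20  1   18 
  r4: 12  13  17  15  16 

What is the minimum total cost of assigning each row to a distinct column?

Minimum assignment cost: 45

one of 2 optimal assignments: row0→col4 (cost 11), row1→col2 (cost 9), row2→col0 (cost 11), row3→col3 (cost 1), row4→col1 (cost 13)
total = 11 + 9 + 11 + 1 + 13 = 45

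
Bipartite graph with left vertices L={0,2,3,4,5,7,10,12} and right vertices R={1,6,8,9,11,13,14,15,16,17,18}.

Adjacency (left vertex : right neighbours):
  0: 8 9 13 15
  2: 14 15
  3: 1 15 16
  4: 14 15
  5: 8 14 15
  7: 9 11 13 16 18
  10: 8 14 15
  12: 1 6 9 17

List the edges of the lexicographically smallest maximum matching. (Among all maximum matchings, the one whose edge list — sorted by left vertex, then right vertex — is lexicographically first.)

|M| = 7 (so the lex-smallest maximum matching has 7 edges)
process left vertices in ascending order; for each, take the smallest-labelled available neighbour that still permits 7 edges overall, or leave it unmatched if none does
lex-smallest matching: {0-9, 2-14, 3-1, 4-15, 5-8, 7-11, 12-6}

Lex-smallest maximum matching: {(0,9), (2,14), (3,1), (4,15), (5,8), (7,11), (12,6)}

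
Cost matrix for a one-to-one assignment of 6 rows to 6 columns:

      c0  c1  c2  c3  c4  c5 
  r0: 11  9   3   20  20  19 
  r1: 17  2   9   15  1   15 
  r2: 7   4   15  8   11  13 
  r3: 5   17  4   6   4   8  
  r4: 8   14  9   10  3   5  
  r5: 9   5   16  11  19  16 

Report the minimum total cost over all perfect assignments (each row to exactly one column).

Minimum assignment cost: 27

one of 2 optimal assignments: row0→col2 (cost 3), row1→col4 (cost 1), row2→col0 (cost 7), row3→col3 (cost 6), row4→col5 (cost 5), row5→col1 (cost 5)
total = 3 + 1 + 7 + 6 + 5 + 5 = 27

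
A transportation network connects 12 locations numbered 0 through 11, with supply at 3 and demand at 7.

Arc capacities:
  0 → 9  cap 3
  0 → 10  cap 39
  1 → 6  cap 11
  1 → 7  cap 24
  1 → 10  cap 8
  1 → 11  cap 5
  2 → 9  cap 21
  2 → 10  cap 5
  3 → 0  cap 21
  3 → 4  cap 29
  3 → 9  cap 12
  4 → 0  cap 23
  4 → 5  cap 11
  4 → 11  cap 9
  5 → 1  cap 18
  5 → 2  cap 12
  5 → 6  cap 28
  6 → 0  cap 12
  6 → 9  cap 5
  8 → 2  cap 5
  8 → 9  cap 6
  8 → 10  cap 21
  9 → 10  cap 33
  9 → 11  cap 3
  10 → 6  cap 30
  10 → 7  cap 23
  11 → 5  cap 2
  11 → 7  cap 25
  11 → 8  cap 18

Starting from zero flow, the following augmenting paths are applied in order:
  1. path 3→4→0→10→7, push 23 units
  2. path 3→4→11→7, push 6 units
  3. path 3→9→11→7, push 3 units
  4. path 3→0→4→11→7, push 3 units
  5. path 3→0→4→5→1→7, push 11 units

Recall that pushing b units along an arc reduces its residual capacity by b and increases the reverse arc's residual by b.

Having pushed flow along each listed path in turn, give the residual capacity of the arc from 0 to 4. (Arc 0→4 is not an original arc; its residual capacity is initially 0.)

Residual capacity of (0,4): 9

after path 1 (3→4→0→10→7, push 23): res(0,4)=23
after path 2 (3→4→11→7, push 6): res(0,4)=23
after path 3 (3→9→11→7, push 3): res(0,4)=23
after path 4 (3→0→4→11→7, push 3): res(0,4)=20
after path 5 (3→0→4→5→1→7, push 11): res(0,4)=9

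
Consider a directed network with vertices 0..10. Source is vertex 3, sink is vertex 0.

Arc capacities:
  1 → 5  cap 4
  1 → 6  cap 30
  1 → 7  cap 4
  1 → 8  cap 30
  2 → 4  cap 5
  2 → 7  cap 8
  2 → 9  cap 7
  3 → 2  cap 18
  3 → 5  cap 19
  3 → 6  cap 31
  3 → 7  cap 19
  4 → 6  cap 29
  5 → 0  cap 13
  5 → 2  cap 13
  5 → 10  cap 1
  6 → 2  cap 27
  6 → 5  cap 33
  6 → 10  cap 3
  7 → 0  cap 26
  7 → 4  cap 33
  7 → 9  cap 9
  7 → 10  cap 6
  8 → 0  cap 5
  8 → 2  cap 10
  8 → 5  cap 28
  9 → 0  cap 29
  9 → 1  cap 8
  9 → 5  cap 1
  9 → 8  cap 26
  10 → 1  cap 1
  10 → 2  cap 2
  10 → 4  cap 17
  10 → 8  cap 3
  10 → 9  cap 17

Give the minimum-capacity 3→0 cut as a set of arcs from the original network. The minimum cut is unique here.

augment #1: 3→5→0 push 13
augment #2: 3→7→0 push 19
augment #3: 3→2→7→0 push 7
augment #4: 3→2→9→0 push 7
augment #5: 3→2→7→9→0 push 1
augment #6: 3→5→10→8→0 push 1
augment #7: 3→6→10→8→0 push 2
augment #8: 3→6→10→9→0 push 1
max flow = 51; residual-reachable set from 3 gives S-side
cut edges (S→T): {(2,7), (2,9), (3,7), (5,0), (5,10), (6,10)} total cap 51

Min-cut arcs: {(2,7), (2,9), (3,7), (5,0), (5,10), (6,10)} (total capacity 51)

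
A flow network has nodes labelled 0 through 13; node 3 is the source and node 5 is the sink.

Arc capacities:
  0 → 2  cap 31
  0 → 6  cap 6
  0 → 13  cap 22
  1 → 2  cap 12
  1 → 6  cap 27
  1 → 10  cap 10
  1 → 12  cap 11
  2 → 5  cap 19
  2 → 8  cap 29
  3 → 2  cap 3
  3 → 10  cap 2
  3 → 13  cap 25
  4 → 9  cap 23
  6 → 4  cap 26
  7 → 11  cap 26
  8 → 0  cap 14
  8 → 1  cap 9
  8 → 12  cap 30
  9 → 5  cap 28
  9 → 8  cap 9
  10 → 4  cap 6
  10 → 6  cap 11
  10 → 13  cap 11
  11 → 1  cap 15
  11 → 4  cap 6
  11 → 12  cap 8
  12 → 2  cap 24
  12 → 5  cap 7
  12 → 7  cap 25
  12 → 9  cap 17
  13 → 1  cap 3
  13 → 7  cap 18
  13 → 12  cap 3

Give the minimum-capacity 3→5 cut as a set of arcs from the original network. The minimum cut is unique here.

Min-cut arcs: {(3,2), (3,10), (13,1), (13,7), (13,12)} (total capacity 29)

augment #1: 3→2→5 push 3
augment #2: 3→13→12→5 push 3
augment #3: 3→10→4→9→5 push 2
augment #4: 3→13→1→2→5 push 3
augment #5: 3→13→7→11→12→5 push 4
augment #6: 3→13→7→11→1→2→5 push 9
augment #7: 3→13→7→11→4→9→5 push 5
max flow = 29; residual-reachable set from 3 gives S-side
cut edges (S→T): {(3,2), (3,10), (13,1), (13,7), (13,12)} total cap 29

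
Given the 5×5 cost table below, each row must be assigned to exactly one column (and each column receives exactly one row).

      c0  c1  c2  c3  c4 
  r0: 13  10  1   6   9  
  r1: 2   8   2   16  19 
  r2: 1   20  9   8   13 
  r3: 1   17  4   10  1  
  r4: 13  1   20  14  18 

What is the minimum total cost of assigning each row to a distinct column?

optimal assignment: row0→col3 (cost 6), row1→col2 (cost 2), row2→col0 (cost 1), row3→col4 (cost 1), row4→col1 (cost 1)
total = 6 + 2 + 1 + 1 + 1 = 11

Minimum assignment cost: 11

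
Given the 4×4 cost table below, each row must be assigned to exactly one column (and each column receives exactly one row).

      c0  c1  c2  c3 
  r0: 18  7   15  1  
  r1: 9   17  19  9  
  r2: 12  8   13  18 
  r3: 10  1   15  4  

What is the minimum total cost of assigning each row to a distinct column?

Minimum assignment cost: 24

optimal assignment: row0→col3 (cost 1), row1→col0 (cost 9), row2→col2 (cost 13), row3→col1 (cost 1)
total = 1 + 9 + 13 + 1 = 24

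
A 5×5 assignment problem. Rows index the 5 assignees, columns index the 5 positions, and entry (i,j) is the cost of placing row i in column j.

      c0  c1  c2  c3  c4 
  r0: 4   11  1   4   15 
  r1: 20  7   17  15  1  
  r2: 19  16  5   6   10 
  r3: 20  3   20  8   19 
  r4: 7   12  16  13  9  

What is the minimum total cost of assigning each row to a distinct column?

Minimum assignment cost: 18

optimal assignment: row0→col2 (cost 1), row1→col4 (cost 1), row2→col3 (cost 6), row3→col1 (cost 3), row4→col0 (cost 7)
total = 1 + 1 + 6 + 3 + 7 = 18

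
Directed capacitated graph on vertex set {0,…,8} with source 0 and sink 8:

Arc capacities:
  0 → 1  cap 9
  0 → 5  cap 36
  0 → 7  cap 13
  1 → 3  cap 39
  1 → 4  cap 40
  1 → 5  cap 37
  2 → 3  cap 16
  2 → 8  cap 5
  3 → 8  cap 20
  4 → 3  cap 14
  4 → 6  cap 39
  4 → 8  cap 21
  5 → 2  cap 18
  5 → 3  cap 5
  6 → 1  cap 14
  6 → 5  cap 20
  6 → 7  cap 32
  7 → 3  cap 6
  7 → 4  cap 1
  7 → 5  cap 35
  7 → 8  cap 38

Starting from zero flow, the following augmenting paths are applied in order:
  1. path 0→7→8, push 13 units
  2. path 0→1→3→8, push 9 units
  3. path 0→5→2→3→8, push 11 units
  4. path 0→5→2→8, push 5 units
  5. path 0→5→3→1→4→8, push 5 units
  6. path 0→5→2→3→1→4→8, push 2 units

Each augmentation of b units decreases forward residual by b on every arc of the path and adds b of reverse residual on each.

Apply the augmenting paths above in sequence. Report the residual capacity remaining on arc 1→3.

Residual capacity of (1,3): 37

after path 1 (0→7→8, push 13): res(1,3)=39
after path 2 (0→1→3→8, push 9): res(1,3)=30
after path 3 (0→5→2→3→8, push 11): res(1,3)=30
after path 4 (0→5→2→8, push 5): res(1,3)=30
after path 5 (0→5→3→1→4→8, push 5): res(1,3)=35
after path 6 (0→5→2→3→1→4→8, push 2): res(1,3)=37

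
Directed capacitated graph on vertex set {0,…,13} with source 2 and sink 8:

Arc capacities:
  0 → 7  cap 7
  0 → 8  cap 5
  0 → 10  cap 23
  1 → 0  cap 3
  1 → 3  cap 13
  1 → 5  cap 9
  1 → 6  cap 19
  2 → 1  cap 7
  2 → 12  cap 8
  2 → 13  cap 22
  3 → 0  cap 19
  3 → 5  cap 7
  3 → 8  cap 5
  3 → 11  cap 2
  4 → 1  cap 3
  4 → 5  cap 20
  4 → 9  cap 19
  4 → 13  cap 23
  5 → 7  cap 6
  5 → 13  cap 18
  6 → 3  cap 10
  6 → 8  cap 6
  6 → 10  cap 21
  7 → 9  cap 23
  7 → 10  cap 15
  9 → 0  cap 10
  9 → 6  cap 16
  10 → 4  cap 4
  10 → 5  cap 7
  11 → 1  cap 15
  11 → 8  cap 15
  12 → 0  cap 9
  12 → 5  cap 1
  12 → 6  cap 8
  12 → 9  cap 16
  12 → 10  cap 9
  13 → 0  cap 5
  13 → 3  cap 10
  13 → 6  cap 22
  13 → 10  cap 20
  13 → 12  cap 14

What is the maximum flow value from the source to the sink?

Maximum flow value: 18

augment #1: 2→1→0→8 bottleneck 3, total now 3
augment #2: 2→1→3→8 bottleneck 4, total now 7
augment #3: 2→12→0→8 bottleneck 2, total now 9
augment #4: 2→12→6→8 bottleneck 6, total now 15
augment #5: 2→13→3→8 bottleneck 1, total now 16
augment #6: 2→13→3→11→8 bottleneck 2, total now 18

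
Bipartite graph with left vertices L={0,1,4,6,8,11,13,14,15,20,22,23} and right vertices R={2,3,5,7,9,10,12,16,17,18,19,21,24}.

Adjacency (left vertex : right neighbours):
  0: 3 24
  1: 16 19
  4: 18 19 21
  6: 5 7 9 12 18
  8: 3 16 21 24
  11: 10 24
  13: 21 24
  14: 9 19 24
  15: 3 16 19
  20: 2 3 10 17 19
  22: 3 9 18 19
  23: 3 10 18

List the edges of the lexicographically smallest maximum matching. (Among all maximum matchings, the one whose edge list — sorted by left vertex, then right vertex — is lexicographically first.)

Lex-smallest maximum matching: {(0,3), (1,16), (4,18), (6,5), (8,21), (11,10), (13,24), (14,9), (15,19), (20,2)}

|M| = 10 (so the lex-smallest maximum matching has 10 edges)
process left vertices in ascending order; for each, take the smallest-labelled available neighbour that still permits 10 edges overall, or leave it unmatched if none does
lex-smallest matching: {0-3, 1-16, 4-18, 6-5, 8-21, 11-10, 13-24, 14-9, 15-19, 20-2}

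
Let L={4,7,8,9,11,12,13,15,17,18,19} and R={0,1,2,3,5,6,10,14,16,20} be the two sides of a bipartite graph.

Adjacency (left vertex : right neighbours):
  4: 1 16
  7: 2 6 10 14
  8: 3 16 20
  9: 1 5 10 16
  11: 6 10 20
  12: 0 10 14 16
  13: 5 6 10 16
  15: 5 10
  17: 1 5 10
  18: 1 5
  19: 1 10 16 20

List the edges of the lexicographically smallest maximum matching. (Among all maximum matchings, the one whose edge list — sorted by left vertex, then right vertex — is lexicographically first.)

Lex-smallest maximum matching: {(4,1), (7,2), (8,3), (9,5), (11,6), (12,0), (13,16), (15,10), (19,20)}

|M| = 9 (so the lex-smallest maximum matching has 9 edges)
process left vertices in ascending order; for each, take the smallest-labelled available neighbour that still permits 9 edges overall, or leave it unmatched if none does
lex-smallest matching: {4-1, 7-2, 8-3, 9-5, 11-6, 12-0, 13-16, 15-10, 19-20}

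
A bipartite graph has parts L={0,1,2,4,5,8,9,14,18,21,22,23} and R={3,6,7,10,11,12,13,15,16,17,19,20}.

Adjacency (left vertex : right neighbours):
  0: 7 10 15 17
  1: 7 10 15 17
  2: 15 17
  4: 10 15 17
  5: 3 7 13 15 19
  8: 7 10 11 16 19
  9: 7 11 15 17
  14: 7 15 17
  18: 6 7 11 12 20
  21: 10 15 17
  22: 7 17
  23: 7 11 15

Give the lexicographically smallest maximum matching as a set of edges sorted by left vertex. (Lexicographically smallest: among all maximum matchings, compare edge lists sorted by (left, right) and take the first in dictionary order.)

Lex-smallest maximum matching: {(0,7), (1,10), (2,15), (4,17), (5,3), (8,16), (9,11), (18,6)}

|M| = 8 (so the lex-smallest maximum matching has 8 edges)
process left vertices in ascending order; for each, take the smallest-labelled available neighbour that still permits 8 edges overall, or leave it unmatched if none does
lex-smallest matching: {0-7, 1-10, 2-15, 4-17, 5-3, 8-16, 9-11, 18-6}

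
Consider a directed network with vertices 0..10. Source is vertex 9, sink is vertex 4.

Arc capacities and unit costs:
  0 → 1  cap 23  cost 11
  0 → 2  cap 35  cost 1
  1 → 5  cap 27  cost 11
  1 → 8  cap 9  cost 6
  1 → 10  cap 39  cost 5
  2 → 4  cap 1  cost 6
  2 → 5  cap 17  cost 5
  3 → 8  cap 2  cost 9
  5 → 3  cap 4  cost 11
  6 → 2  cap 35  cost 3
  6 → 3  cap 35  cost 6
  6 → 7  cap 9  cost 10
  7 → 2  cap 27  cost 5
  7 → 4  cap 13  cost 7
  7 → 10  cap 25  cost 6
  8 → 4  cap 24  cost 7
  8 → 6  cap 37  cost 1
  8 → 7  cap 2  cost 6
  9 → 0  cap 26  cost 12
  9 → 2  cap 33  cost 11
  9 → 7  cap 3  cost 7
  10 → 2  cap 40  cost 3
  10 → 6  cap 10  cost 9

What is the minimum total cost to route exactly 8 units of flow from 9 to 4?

Minimum cost for 8 units: 203

shortest-cost path #1: 9→7→4 push 3 @ unit cost 14 (adds 42)
shortest-cost path #2: 9→2→4 push 1 @ unit cost 17 (adds 17)
shortest-cost path #3: 9→0→1→8→4 push 4 @ unit cost 36 (adds 144)
total cost = 203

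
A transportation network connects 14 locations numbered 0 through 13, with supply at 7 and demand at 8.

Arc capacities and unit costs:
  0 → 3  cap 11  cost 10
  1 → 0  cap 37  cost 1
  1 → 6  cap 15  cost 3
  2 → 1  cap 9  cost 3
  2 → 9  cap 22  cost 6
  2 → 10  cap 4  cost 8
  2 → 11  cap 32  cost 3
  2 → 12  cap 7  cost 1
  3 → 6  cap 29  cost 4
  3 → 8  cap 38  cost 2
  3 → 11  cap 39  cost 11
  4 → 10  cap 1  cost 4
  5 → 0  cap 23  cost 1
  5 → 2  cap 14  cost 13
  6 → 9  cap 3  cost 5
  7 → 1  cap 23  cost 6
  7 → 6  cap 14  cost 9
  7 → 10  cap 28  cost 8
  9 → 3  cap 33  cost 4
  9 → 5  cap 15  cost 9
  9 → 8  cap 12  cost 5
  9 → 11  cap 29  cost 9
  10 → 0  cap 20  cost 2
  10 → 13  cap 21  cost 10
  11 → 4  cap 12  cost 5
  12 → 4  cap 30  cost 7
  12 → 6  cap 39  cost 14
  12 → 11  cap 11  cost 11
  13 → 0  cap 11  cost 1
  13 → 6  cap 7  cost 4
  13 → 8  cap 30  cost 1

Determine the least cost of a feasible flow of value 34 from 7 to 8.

shortest-cost path #1: 7→10→13→8 push 21 @ unit cost 19 (adds 399)
shortest-cost path #2: 7→6→9→8 push 3 @ unit cost 19 (adds 57)
shortest-cost path #3: 7→1→0→3→8 push 10 @ unit cost 19 (adds 190)
total cost = 646

Minimum cost for 34 units: 646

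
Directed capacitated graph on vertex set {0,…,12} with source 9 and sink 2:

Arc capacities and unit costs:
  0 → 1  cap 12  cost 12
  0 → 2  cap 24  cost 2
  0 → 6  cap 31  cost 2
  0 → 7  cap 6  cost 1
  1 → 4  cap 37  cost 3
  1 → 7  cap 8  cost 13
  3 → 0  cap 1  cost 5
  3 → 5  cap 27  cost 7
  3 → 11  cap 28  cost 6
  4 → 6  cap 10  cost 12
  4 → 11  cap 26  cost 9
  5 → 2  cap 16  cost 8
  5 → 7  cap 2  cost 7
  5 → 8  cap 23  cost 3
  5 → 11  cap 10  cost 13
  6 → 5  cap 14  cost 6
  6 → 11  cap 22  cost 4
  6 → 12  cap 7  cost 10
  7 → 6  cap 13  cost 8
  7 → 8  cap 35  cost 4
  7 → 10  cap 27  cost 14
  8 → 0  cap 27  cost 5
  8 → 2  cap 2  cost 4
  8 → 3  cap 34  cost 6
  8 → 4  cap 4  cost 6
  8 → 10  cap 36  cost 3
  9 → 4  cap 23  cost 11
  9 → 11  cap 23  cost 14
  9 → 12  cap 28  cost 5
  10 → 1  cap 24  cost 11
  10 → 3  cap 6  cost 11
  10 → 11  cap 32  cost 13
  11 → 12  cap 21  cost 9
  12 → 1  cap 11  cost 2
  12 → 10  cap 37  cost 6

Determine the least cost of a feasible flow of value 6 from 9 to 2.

Minimum cost for 6 units: 178

shortest-cost path #1: 9→12→1→7→8→2 push 2 @ unit cost 28 (adds 56)
shortest-cost path #2: 9→12→10→3→0→2 push 1 @ unit cost 29 (adds 29)
shortest-cost path #3: 9→12→1→7→8→0→2 push 3 @ unit cost 31 (adds 93)
total cost = 178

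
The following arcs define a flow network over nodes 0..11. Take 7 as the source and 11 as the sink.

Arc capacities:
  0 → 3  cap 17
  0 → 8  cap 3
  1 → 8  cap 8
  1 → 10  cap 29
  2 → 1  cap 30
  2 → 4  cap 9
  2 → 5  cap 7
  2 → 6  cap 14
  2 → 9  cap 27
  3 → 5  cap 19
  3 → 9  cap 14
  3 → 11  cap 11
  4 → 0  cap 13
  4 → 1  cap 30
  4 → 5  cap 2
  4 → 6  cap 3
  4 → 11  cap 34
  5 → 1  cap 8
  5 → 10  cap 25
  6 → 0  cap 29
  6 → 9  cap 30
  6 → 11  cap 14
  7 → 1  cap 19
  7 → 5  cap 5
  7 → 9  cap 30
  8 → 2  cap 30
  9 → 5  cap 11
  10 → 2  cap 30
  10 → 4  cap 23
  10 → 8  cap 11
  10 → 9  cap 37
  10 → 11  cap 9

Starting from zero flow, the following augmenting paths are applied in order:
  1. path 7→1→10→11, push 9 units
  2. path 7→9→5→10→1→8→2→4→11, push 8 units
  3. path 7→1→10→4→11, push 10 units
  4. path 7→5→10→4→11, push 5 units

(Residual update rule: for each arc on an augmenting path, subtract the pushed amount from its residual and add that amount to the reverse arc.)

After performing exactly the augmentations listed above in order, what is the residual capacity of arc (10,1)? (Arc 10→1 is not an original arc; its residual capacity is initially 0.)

Residual capacity of (10,1): 11

after path 1 (7→1→10→11, push 9): res(10,1)=9
after path 2 (7→9→5→10→1→8→2→4→11, push 8): res(10,1)=1
after path 3 (7→1→10→4→11, push 10): res(10,1)=11
after path 4 (7→5→10→4→11, push 5): res(10,1)=11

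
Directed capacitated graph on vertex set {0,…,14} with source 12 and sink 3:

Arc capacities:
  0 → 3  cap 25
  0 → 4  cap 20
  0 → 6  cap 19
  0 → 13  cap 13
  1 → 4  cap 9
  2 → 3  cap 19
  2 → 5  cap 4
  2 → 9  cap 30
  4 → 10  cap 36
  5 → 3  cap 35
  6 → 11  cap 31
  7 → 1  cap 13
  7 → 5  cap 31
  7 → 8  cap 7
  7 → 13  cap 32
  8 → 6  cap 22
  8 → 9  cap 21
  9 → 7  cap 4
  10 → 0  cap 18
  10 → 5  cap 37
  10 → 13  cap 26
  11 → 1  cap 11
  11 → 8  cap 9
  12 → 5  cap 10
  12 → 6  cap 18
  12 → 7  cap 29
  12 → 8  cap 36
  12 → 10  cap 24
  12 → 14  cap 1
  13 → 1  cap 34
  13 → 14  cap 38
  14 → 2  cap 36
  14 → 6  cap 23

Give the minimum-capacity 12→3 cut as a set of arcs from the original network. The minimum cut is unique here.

augment #1: 12→5→3 push 10
augment #2: 12→7→5→3 push 25
augment #3: 12→10→0→3 push 18
augment #4: 12→14→2→3 push 1
augment #5: 12→7→13→14→2→3 push 4
augment #6: 12→10→13→14→2→3 push 6
augment #7: 12→8→9→7→13→14→2→3 push 4
augment #8: 12→6→11→1→4→10→13→14→2→3 push 4
max flow = 72; residual-reachable set from 12 gives S-side
cut edges (S→T): {(2,3), (5,3), (10,0)} total cap 72

Min-cut arcs: {(2,3), (5,3), (10,0)} (total capacity 72)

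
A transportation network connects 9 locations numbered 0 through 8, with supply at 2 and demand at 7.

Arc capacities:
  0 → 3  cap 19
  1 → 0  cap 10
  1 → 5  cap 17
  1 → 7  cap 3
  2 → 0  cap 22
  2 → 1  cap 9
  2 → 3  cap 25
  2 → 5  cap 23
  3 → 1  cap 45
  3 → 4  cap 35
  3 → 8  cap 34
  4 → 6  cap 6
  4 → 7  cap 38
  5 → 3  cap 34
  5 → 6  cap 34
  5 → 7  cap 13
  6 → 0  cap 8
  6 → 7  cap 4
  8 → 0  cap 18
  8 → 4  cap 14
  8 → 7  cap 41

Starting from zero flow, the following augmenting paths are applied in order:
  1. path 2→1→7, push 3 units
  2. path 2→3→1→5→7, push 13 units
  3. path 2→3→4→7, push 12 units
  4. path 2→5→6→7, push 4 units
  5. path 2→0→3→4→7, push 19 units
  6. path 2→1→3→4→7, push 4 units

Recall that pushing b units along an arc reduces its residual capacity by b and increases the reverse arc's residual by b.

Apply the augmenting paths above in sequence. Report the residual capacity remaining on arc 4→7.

Residual capacity of (4,7): 3

after path 1 (2→1→7, push 3): res(4,7)=38
after path 2 (2→3→1→5→7, push 13): res(4,7)=38
after path 3 (2→3→4→7, push 12): res(4,7)=26
after path 4 (2→5→6→7, push 4): res(4,7)=26
after path 5 (2→0→3→4→7, push 19): res(4,7)=7
after path 6 (2→1→3→4→7, push 4): res(4,7)=3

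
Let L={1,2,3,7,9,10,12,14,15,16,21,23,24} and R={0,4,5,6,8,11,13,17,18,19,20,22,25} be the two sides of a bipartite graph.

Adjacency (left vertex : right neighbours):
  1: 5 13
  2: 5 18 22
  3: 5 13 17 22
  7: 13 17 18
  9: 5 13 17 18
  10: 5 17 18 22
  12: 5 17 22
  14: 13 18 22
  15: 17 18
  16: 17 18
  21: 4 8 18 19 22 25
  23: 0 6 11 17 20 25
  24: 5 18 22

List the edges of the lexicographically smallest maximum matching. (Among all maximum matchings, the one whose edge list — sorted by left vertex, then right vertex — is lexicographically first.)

Lex-smallest maximum matching: {(1,5), (2,18), (3,13), (7,17), (10,22), (21,4), (23,0)}

|M| = 7 (so the lex-smallest maximum matching has 7 edges)
process left vertices in ascending order; for each, take the smallest-labelled available neighbour that still permits 7 edges overall, or leave it unmatched if none does
lex-smallest matching: {1-5, 2-18, 3-13, 7-17, 10-22, 21-4, 23-0}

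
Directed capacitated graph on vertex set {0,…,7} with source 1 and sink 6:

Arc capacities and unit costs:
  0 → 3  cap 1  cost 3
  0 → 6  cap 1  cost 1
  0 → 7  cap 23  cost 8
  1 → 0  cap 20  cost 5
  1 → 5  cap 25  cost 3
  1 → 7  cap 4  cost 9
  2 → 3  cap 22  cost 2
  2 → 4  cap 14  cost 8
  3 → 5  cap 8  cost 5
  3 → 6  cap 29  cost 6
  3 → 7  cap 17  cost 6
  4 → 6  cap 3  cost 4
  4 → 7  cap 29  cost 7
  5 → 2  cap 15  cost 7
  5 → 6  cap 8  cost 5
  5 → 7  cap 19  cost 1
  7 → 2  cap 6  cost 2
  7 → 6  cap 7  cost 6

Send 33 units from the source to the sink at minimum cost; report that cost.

Minimum cost for 33 units: 456

shortest-cost path #1: 1→0→6 push 1 @ unit cost 6 (adds 6)
shortest-cost path #2: 1→5→6 push 8 @ unit cost 8 (adds 64)
shortest-cost path #3: 1→5→7→6 push 7 @ unit cost 10 (adds 70)
shortest-cost path #4: 1→0→3→6 push 1 @ unit cost 14 (adds 14)
shortest-cost path #5: 1→5→7→2→3→6 push 6 @ unit cost 14 (adds 84)
shortest-cost path #6: 1→5→2→3→6 push 4 @ unit cost 18 (adds 72)
shortest-cost path #7: 1→7→5→2→3→6 push 4 @ unit cost 23 (adds 92)
shortest-cost path #8: 1→0→7→5→2→3→6 push 2 @ unit cost 27 (adds 54)
total cost = 456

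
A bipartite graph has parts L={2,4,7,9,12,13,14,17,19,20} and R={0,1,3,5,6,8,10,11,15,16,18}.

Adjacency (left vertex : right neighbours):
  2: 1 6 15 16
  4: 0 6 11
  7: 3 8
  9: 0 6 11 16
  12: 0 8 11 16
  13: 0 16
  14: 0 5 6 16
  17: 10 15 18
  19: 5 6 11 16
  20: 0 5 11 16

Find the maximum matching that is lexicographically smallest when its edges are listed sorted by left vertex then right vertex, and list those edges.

Lex-smallest maximum matching: {(2,1), (4,0), (7,3), (9,6), (12,8), (13,16), (14,5), (17,10), (19,11)}

|M| = 9 (so the lex-smallest maximum matching has 9 edges)
process left vertices in ascending order; for each, take the smallest-labelled available neighbour that still permits 9 edges overall, or leave it unmatched if none does
lex-smallest matching: {2-1, 4-0, 7-3, 9-6, 12-8, 13-16, 14-5, 17-10, 19-11}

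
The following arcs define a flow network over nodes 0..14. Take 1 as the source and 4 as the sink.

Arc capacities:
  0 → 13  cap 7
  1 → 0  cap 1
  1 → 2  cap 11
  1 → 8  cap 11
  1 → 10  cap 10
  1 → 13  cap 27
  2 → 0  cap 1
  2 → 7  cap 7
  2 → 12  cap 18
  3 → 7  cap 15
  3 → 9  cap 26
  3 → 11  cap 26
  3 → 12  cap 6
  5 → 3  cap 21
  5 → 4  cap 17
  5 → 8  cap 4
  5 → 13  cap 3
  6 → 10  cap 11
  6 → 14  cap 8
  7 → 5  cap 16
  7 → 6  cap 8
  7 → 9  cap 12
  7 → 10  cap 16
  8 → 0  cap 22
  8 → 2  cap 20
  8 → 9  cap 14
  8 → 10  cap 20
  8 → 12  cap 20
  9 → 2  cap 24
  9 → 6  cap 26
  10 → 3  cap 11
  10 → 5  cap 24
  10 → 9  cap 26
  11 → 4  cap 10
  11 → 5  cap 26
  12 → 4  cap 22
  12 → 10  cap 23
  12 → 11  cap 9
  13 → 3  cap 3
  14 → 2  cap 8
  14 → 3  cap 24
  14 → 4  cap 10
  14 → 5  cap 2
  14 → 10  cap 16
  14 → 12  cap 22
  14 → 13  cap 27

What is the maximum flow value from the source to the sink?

augment #1: 1→2→12→4 bottleneck 11, total now 11
augment #2: 1→8→12→4 bottleneck 11, total now 22
augment #3: 1→10→5→4 bottleneck 10, total now 32
augment #4: 1→13→3→11→4 bottleneck 3, total now 35

Maximum flow value: 35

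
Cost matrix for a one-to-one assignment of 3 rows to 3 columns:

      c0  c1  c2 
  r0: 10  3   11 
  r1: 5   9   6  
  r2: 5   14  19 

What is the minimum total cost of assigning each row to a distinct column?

Minimum assignment cost: 14

optimal assignment: row0→col1 (cost 3), row1→col2 (cost 6), row2→col0 (cost 5)
total = 3 + 6 + 5 = 14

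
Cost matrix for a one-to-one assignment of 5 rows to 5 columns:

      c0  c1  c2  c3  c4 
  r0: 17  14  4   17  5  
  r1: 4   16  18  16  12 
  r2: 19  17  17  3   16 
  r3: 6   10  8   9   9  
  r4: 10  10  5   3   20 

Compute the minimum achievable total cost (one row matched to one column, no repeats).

Minimum assignment cost: 27

optimal assignment: row0→col4 (cost 5), row1→col0 (cost 4), row2→col3 (cost 3), row3→col1 (cost 10), row4→col2 (cost 5)
total = 5 + 4 + 3 + 10 + 5 = 27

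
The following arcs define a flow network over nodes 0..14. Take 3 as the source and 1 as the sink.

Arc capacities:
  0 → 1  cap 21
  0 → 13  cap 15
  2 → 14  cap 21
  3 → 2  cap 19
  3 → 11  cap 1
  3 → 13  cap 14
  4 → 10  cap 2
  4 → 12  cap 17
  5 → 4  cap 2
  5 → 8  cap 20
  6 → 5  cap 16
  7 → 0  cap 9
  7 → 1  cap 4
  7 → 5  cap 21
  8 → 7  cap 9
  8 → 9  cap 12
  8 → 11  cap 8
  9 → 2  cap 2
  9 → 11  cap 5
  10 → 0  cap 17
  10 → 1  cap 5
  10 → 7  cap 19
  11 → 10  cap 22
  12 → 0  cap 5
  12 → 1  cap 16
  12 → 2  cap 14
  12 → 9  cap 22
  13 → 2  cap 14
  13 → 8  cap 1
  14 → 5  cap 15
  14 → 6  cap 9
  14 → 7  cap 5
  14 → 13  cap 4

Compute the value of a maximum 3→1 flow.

Maximum flow value: 23

augment #1: 3→11→10→1 bottleneck 1, total now 1
augment #2: 3→2→14→7→1 bottleneck 4, total now 5
augment #3: 3→2→14→7→0→1 bottleneck 1, total now 6
augment #4: 3→13→8→7→0→1 bottleneck 1, total now 7
augment #5: 3→2→14→5→4→10→1 bottleneck 2, total now 9
augment #6: 3→2→14→5→8→7→0→1 bottleneck 7, total now 16
augment #7: 3→2→14→5→8→11→10→1 bottleneck 2, total now 18
augment #8: 3→2→14→5→8→11→10→0→1 bottleneck 3, total now 21
augment #9: 3→13→2→14→5→8→11→10→0→1 bottleneck 1, total now 22
augment #10: 3→13→2→14→6→5→8→11→10→0→1 bottleneck 1, total now 23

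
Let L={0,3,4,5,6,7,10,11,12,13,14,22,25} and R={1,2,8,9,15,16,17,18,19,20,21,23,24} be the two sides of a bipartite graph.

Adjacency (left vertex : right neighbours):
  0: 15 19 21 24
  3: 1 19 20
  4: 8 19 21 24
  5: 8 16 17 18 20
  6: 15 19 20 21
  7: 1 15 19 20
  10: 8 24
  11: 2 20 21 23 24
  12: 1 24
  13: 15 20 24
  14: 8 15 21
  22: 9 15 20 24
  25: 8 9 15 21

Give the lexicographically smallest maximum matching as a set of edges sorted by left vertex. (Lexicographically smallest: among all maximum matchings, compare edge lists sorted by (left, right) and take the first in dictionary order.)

Lex-smallest maximum matching: {(0,15), (3,1), (4,8), (5,16), (6,19), (7,20), (10,24), (11,2), (14,21), (22,9)}

|M| = 10 (so the lex-smallest maximum matching has 10 edges)
process left vertices in ascending order; for each, take the smallest-labelled available neighbour that still permits 10 edges overall, or leave it unmatched if none does
lex-smallest matching: {0-15, 3-1, 4-8, 5-16, 6-19, 7-20, 10-24, 11-2, 14-21, 22-9}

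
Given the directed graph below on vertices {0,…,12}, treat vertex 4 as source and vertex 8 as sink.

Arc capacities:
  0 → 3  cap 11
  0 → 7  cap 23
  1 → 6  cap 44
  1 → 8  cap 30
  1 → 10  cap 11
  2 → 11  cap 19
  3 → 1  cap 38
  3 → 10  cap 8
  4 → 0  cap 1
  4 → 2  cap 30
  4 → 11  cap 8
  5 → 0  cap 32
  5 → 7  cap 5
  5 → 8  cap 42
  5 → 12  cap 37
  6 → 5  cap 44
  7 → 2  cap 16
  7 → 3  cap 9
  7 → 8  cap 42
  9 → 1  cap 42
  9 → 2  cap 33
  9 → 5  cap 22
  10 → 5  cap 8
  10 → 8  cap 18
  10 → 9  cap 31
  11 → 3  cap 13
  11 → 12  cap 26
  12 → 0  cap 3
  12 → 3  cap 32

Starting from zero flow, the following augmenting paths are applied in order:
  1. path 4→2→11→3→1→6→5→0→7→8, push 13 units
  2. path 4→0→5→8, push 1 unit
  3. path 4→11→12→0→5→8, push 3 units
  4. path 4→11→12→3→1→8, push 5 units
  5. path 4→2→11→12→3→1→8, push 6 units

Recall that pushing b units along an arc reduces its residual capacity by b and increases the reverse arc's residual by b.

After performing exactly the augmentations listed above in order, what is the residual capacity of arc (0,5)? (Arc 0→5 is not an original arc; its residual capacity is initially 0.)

after path 1 (4→2→11→3→1→6→5→0→7→8, push 13): res(0,5)=13
after path 2 (4→0→5→8, push 1): res(0,5)=12
after path 3 (4→11→12→0→5→8, push 3): res(0,5)=9
after path 4 (4→11→12→3→1→8, push 5): res(0,5)=9
after path 5 (4→2→11→12→3→1→8, push 6): res(0,5)=9

Residual capacity of (0,5): 9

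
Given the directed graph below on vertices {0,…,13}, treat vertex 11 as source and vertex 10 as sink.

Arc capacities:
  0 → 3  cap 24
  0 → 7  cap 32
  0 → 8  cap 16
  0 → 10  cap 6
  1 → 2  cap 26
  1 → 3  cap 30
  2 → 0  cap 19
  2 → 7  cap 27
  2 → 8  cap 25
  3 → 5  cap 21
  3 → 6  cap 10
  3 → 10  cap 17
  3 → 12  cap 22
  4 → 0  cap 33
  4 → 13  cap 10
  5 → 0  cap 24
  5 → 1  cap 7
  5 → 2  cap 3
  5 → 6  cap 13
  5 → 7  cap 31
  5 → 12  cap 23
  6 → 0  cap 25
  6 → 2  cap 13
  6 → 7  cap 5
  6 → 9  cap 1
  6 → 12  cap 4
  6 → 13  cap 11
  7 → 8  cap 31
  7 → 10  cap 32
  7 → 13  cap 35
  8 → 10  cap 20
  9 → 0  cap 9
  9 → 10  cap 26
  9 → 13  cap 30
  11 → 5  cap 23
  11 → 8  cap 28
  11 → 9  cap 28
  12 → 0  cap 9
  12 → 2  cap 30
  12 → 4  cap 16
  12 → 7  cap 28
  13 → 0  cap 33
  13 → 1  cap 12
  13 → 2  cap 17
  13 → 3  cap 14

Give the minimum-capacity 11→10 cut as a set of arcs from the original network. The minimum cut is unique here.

augment #1: 11→8→10 push 20
augment #2: 11→9→10 push 26
augment #3: 11→5→0→10 push 6
augment #4: 11→5→7→10 push 17
augment #5: 11→9→0→3→10 push 2
max flow = 71; residual-reachable set from 11 gives S-side
cut edges (S→T): {(8,10), (11,5), (11,9)} total cap 71

Min-cut arcs: {(8,10), (11,5), (11,9)} (total capacity 71)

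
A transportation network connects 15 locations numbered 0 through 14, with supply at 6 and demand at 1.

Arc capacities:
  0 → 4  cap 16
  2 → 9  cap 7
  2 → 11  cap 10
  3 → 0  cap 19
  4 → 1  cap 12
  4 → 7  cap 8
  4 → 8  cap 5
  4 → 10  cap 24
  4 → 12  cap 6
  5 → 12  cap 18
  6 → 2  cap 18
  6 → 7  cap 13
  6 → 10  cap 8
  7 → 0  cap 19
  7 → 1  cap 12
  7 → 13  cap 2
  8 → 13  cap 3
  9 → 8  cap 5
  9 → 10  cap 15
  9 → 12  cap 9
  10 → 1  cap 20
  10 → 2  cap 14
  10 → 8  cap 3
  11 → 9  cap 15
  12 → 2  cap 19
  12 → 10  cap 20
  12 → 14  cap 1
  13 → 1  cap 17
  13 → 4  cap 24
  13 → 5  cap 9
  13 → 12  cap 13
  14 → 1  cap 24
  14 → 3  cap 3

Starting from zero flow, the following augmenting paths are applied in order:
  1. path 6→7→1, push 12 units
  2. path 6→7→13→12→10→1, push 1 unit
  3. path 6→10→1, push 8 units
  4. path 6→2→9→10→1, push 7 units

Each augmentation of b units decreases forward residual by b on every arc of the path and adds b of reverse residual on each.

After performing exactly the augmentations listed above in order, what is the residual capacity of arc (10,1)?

Residual capacity of (10,1): 4

after path 1 (6→7→1, push 12): res(10,1)=20
after path 2 (6→7→13→12→10→1, push 1): res(10,1)=19
after path 3 (6→10→1, push 8): res(10,1)=11
after path 4 (6→2→9→10→1, push 7): res(10,1)=4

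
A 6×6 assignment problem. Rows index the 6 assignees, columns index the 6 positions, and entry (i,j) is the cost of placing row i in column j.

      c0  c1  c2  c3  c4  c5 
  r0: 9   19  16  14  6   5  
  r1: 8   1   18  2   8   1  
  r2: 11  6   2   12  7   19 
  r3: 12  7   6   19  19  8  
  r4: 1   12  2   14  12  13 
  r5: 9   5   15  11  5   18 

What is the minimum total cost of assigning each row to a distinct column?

Minimum assignment cost: 22

optimal assignment: row0→col5 (cost 5), row1→col3 (cost 2), row2→col2 (cost 2), row3→col1 (cost 7), row4→col0 (cost 1), row5→col4 (cost 5)
total = 5 + 2 + 2 + 7 + 1 + 5 = 22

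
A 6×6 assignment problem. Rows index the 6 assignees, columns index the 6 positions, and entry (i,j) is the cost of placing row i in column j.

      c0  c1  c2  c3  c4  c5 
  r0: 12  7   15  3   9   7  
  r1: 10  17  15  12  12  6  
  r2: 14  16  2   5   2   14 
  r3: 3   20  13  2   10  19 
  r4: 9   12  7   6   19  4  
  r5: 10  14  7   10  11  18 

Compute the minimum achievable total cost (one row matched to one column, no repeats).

optimal assignment: row0→col1 (cost 7), row1→col5 (cost 6), row2→col4 (cost 2), row3→col0 (cost 3), row4→col3 (cost 6), row5→col2 (cost 7)
total = 7 + 6 + 2 + 3 + 6 + 7 = 31

Minimum assignment cost: 31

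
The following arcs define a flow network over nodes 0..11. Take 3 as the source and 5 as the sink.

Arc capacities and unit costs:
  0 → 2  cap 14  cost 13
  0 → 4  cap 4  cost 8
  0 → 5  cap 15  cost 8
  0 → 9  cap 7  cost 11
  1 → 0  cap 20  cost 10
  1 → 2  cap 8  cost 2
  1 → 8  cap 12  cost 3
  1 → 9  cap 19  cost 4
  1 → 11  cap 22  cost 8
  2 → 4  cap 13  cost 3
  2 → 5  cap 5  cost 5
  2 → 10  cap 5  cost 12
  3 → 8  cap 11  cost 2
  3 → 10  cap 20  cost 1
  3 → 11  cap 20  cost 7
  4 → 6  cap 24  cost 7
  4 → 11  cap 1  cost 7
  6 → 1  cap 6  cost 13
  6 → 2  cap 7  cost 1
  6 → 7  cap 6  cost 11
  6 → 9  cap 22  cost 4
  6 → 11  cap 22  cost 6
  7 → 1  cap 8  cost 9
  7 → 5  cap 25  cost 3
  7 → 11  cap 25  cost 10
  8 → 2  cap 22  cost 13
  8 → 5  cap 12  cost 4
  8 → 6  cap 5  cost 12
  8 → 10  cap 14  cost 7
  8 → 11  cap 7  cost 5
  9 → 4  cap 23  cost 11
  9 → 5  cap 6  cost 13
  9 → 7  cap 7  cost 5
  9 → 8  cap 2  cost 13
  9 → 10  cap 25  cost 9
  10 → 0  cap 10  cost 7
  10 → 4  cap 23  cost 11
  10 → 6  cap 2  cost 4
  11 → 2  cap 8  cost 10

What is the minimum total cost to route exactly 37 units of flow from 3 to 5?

Minimum cost for 37 units: 665

shortest-cost path #1: 3→8→5 push 11 @ unit cost 6 (adds 66)
shortest-cost path #2: 3→10→6→2→5 push 2 @ unit cost 11 (adds 22)
shortest-cost path #3: 3→10→0→5 push 10 @ unit cost 16 (adds 160)
shortest-cost path #4: 3→11→2→5 push 3 @ unit cost 22 (adds 66)
shortest-cost path #5: 3→11→2→6→9→7→5 push 2 @ unit cost 28 (adds 56)
shortest-cost path #6: 3→10→4→6→9→7→5 push 5 @ unit cost 31 (adds 155)
shortest-cost path #7: 3→10→4→6→7→5 push 3 @ unit cost 33 (adds 99)
shortest-cost path #8: 3→11→2→4→6→7→5 push 1 @ unit cost 41 (adds 41)
total cost = 665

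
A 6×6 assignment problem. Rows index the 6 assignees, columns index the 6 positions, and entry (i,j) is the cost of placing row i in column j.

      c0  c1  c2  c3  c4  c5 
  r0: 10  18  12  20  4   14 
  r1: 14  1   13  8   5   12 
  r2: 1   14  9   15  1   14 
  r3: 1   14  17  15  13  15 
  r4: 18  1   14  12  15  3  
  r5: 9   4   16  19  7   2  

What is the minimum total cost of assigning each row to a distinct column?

Minimum assignment cost: 25

one of 2 optimal assignments: row0→col2 (cost 12), row1→col3 (cost 8), row2→col4 (cost 1), row3→col0 (cost 1), row4→col1 (cost 1), row5→col5 (cost 2)
total = 12 + 8 + 1 + 1 + 1 + 2 = 25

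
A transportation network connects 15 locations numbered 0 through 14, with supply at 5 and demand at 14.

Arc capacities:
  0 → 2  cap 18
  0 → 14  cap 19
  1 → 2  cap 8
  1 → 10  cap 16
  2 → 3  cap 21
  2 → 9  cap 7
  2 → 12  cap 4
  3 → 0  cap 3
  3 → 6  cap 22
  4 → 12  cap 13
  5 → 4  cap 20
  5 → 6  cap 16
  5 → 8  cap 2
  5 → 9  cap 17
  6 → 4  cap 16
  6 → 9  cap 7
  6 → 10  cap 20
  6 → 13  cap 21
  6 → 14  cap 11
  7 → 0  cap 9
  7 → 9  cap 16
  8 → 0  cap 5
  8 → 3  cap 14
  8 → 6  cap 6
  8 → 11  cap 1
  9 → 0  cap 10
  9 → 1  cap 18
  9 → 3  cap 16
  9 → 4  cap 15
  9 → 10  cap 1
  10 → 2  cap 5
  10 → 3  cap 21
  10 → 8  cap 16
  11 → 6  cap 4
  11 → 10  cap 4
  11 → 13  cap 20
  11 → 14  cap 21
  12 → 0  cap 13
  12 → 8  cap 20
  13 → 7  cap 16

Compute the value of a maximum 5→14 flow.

augment #1: 5→6→14 bottleneck 11, total now 11
augment #2: 5→8→0→14 bottleneck 2, total now 13
augment #3: 5→9→0→14 bottleneck 10, total now 23
augment #4: 5→4→12→0→14 bottleneck 7, total now 30
augment #5: 5→4→12→8→11→14 bottleneck 1, total now 31

Maximum flow value: 31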